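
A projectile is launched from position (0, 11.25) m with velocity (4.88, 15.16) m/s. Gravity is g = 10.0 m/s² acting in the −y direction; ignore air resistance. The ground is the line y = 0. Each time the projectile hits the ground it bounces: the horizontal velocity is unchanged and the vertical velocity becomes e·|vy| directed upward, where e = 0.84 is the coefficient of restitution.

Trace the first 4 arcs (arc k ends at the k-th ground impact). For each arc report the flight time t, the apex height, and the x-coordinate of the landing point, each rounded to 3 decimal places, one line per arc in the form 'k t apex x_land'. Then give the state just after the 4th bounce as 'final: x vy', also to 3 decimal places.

Arc 1: start y=11.250, vy=15.160 → t=3.649, apex=22.741, x_land=17.805, impact vy=-21.327
  bounce: vy ← 0.84·21.327 = 17.914
Arc 2: start y=0.000, vy=17.914 → t=3.583, apex=16.046, x_land=35.290, impact vy=-17.914
  bounce: vy ← 0.84·17.914 = 15.048
Arc 3: start y=0.000, vy=15.048 → t=3.010, apex=11.322, x_land=49.977, impact vy=-15.048
  bounce: vy ← 0.84·15.048 = 12.640
Arc 4: start y=0.000, vy=12.640 → t=2.528, apex=7.989, x_land=62.314, impact vy=-12.640
  bounce: vy ← 0.84·12.640 = 10.618

1 3.649 22.741 17.805
2 3.583 16.046 35.290
3 3.010 11.322 49.977
4 2.528 7.989 62.314
final: 62.314 10.618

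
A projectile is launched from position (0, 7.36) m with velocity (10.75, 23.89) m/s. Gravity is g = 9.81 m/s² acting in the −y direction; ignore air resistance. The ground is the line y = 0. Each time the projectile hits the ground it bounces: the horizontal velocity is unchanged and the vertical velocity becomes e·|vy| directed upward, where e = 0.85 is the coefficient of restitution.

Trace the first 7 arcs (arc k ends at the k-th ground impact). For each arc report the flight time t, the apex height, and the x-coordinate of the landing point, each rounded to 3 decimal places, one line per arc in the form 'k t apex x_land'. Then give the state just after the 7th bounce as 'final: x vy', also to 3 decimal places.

1 5.161 36.449 55.484
2 4.634 26.335 105.301
3 3.939 19.027 147.646
4 3.348 13.747 183.639
5 2.846 9.932 214.233
6 2.419 7.176 240.239
7 2.056 5.185 262.343
final: 262.343 8.573

Arc 1: start y=7.360, vy=23.890 → t=5.161, apex=36.449, x_land=55.484, impact vy=-26.742
  bounce: vy ← 0.85·26.742 = 22.731
Arc 2: start y=0.000, vy=22.731 → t=4.634, apex=26.335, x_land=105.301, impact vy=-22.731
  bounce: vy ← 0.85·22.731 = 19.321
Arc 3: start y=0.000, vy=19.321 → t=3.939, apex=19.027, x_land=147.646, impact vy=-19.321
  bounce: vy ← 0.85·19.321 = 16.423
Arc 4: start y=0.000, vy=16.423 → t=3.348, apex=13.747, x_land=183.639, impact vy=-16.423
  bounce: vy ← 0.85·16.423 = 13.959
Arc 5: start y=0.000, vy=13.959 → t=2.846, apex=9.932, x_land=214.233, impact vy=-13.959
  bounce: vy ← 0.85·13.959 = 11.866
Arc 6: start y=0.000, vy=11.866 → t=2.419, apex=7.176, x_land=240.239, impact vy=-11.866
  bounce: vy ← 0.85·11.866 = 10.086
Arc 7: start y=0.000, vy=10.086 → t=2.056, apex=5.185, x_land=262.343, impact vy=-10.086
  bounce: vy ← 0.85·10.086 = 8.573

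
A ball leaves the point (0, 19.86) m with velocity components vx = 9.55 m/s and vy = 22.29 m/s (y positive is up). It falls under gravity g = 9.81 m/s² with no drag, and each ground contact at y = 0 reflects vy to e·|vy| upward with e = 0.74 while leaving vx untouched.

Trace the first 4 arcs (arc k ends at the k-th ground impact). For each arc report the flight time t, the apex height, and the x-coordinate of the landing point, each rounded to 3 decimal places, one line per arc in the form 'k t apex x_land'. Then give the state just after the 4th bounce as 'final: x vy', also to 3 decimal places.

1 5.307 45.183 50.684
2 4.492 24.742 93.582
3 3.324 13.549 125.326
4 2.460 7.419 148.817
final: 148.817 8.928

Arc 1: start y=19.860, vy=22.290 → t=5.307, apex=45.183, x_land=50.684, impact vy=-29.774
  bounce: vy ← 0.74·29.774 = 22.033
Arc 2: start y=0.000, vy=22.033 → t=4.492, apex=24.742, x_land=93.582, impact vy=-22.033
  bounce: vy ← 0.74·22.033 = 16.304
Arc 3: start y=0.000, vy=16.304 → t=3.324, apex=13.549, x_land=125.326, impact vy=-16.304
  bounce: vy ← 0.74·16.304 = 12.065
Arc 4: start y=0.000, vy=12.065 → t=2.460, apex=7.419, x_land=148.817, impact vy=-12.065
  bounce: vy ← 0.74·12.065 = 8.928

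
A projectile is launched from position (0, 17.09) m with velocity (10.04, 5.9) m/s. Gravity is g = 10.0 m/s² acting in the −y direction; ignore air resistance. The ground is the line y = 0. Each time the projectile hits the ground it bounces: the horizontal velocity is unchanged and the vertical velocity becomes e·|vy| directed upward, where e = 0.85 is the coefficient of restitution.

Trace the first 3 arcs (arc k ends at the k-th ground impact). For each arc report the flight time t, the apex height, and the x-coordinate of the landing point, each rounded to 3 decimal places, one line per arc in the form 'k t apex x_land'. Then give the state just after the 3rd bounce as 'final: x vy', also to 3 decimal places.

1 2.531 18.831 25.408
2 3.299 13.605 58.531
3 2.804 9.830 86.685
final: 86.685 11.918

Arc 1: start y=17.090, vy=5.900 → t=2.531, apex=18.831, x_land=25.408, impact vy=-19.406
  bounce: vy ← 0.85·19.406 = 16.495
Arc 2: start y=0.000, vy=16.495 → t=3.299, apex=13.605, x_land=58.531, impact vy=-16.495
  bounce: vy ← 0.85·16.495 = 14.021
Arc 3: start y=0.000, vy=14.021 → t=2.804, apex=9.830, x_land=86.685, impact vy=-14.021
  bounce: vy ← 0.85·14.021 = 11.918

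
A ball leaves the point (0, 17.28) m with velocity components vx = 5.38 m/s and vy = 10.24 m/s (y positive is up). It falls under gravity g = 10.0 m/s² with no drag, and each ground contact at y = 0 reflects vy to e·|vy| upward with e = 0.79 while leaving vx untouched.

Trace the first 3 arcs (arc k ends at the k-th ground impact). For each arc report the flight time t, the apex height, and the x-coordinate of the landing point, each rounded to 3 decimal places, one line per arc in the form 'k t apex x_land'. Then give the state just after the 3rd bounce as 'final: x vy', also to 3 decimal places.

1 3.146 22.523 16.928
2 3.353 14.057 34.969
3 2.649 8.773 49.221
final: 49.221 10.464

Arc 1: start y=17.280, vy=10.240 → t=3.146, apex=22.523, x_land=16.928, impact vy=-21.224
  bounce: vy ← 0.79·21.224 = 16.767
Arc 2: start y=0.000, vy=16.767 → t=3.353, apex=14.057, x_land=34.969, impact vy=-16.767
  bounce: vy ← 0.79·16.767 = 13.246
Arc 3: start y=0.000, vy=13.246 → t=2.649, apex=8.773, x_land=49.221, impact vy=-13.246
  bounce: vy ← 0.79·13.246 = 10.464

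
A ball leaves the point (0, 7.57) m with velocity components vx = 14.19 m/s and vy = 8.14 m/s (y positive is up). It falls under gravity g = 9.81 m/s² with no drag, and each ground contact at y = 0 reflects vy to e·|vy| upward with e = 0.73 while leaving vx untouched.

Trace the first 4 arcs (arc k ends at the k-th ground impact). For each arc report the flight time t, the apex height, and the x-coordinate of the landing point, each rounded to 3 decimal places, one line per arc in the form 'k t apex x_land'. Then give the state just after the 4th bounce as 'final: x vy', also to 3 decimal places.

1 2.324 10.947 32.973
2 2.181 5.834 63.924
3 1.592 3.109 86.517
4 1.162 1.657 103.011
final: 103.011 4.162

Arc 1: start y=7.570, vy=8.140 → t=2.324, apex=10.947, x_land=32.973, impact vy=-14.655
  bounce: vy ← 0.73·14.655 = 10.698
Arc 2: start y=0.000, vy=10.698 → t=2.181, apex=5.834, x_land=63.924, impact vy=-10.698
  bounce: vy ← 0.73·10.698 = 7.810
Arc 3: start y=0.000, vy=7.810 → t=1.592, apex=3.109, x_land=86.517, impact vy=-7.810
  bounce: vy ← 0.73·7.810 = 5.701
Arc 4: start y=0.000, vy=5.701 → t=1.162, apex=1.657, x_land=103.011, impact vy=-5.701
  bounce: vy ← 0.73·5.701 = 4.162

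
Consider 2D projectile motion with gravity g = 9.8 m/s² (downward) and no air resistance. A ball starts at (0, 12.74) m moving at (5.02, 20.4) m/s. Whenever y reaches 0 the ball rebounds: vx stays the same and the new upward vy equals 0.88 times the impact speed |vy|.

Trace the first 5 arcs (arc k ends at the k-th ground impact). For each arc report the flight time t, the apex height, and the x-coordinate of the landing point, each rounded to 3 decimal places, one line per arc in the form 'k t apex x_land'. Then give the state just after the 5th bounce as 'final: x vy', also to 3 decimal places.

Arc 1: start y=12.740, vy=20.400 → t=4.715, apex=33.973, x_land=23.668, impact vy=-25.804
  bounce: vy ← 0.88·25.804 = 22.708
Arc 2: start y=0.000, vy=22.708 → t=4.634, apex=26.308, x_land=46.932, impact vy=-22.708
  bounce: vy ← 0.88·22.708 = 19.983
Arc 3: start y=0.000, vy=19.983 → t=4.078, apex=20.373, x_land=67.404, impact vy=-19.983
  bounce: vy ← 0.88·19.983 = 17.585
Arc 4: start y=0.000, vy=17.585 → t=3.589, apex=15.777, x_land=85.420, impact vy=-17.585
  bounce: vy ← 0.88·17.585 = 15.475
Arc 5: start y=0.000, vy=15.475 → t=3.158, apex=12.218, x_land=101.273, impact vy=-15.475
  bounce: vy ← 0.88·15.475 = 13.618

1 4.715 33.973 23.668
2 4.634 26.308 46.932
3 4.078 20.373 67.404
4 3.589 15.777 85.420
5 3.158 12.218 101.273
final: 101.273 13.618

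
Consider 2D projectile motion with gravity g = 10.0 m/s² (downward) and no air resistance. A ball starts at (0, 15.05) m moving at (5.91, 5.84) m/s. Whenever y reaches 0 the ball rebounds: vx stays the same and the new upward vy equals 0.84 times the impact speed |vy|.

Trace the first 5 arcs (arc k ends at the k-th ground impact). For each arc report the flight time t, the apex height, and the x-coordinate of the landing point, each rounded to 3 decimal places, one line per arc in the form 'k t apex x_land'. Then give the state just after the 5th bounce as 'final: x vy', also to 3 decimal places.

Arc 1: start y=15.050, vy=5.840 → t=2.415, apex=16.755, x_land=14.270, impact vy=-18.306
  bounce: vy ← 0.84·18.306 = 15.377
Arc 2: start y=0.000, vy=15.377 → t=3.075, apex=11.823, x_land=32.446, impact vy=-15.377
  bounce: vy ← 0.84·15.377 = 12.917
Arc 3: start y=0.000, vy=12.917 → t=2.583, apex=8.342, x_land=47.713, impact vy=-12.917
  bounce: vy ← 0.84·12.917 = 10.850
Arc 4: start y=0.000, vy=10.850 → t=2.170, apex=5.886, x_land=60.538, impact vy=-10.850
  bounce: vy ← 0.84·10.850 = 9.114
Arc 5: start y=0.000, vy=9.114 → t=1.823, apex=4.153, x_land=71.311, impact vy=-9.114
  bounce: vy ← 0.84·9.114 = 7.656

1 2.415 16.755 14.270
2 3.075 11.823 32.446
3 2.583 8.342 47.713
4 2.170 5.886 60.538
5 1.823 4.153 71.311
final: 71.311 7.656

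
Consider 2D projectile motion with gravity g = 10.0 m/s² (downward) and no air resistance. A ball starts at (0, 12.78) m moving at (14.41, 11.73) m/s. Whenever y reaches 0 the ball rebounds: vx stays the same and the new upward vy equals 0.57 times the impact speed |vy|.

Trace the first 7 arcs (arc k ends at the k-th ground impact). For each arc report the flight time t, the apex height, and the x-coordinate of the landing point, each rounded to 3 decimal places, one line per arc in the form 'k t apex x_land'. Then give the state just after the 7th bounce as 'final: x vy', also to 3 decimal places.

Arc 1: start y=12.780, vy=11.730 → t=3.156, apex=19.660, x_land=45.477, impact vy=-19.829
  bounce: vy ← 0.57·19.829 = 11.303
Arc 2: start y=0.000, vy=11.303 → t=2.261, apex=6.387, x_land=78.051, impact vy=-11.303
  bounce: vy ← 0.57·11.303 = 6.442
Arc 3: start y=0.000, vy=6.442 → t=1.288, apex=2.075, x_land=96.618, impact vy=-6.442
  bounce: vy ← 0.57·6.442 = 3.672
Arc 4: start y=0.000, vy=3.672 → t=0.734, apex=0.674, x_land=107.201, impact vy=-3.672
  bounce: vy ← 0.57·3.672 = 2.093
Arc 5: start y=0.000, vy=2.093 → t=0.419, apex=0.219, x_land=113.234, impact vy=-2.093
  bounce: vy ← 0.57·2.093 = 1.193
Arc 6: start y=0.000, vy=1.193 → t=0.239, apex=0.071, x_land=116.672, impact vy=-1.193
  bounce: vy ← 0.57·1.193 = 0.680
Arc 7: start y=0.000, vy=0.680 → t=0.136, apex=0.023, x_land=118.632, impact vy=-0.680
  bounce: vy ← 0.57·0.680 = 0.388

1 3.156 19.660 45.477
2 2.261 6.387 78.051
3 1.288 2.075 96.618
4 0.734 0.674 107.201
5 0.419 0.219 113.234
6 0.239 0.071 116.672
7 0.136 0.023 118.632
final: 118.632 0.388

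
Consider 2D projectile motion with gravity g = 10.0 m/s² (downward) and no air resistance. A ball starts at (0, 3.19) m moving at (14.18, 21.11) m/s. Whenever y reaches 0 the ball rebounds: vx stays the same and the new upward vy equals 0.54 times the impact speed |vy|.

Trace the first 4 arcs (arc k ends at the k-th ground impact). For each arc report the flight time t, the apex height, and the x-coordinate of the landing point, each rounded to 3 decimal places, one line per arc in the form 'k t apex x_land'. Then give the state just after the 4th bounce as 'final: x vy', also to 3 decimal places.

1 4.368 25.472 61.939
2 2.438 7.428 96.505
3 1.316 2.166 115.170
4 0.711 0.632 125.249
final: 125.249 1.919

Arc 1: start y=3.190, vy=21.110 → t=4.368, apex=25.472, x_land=61.939, impact vy=-22.571
  bounce: vy ← 0.54·22.571 = 12.188
Arc 2: start y=0.000, vy=12.188 → t=2.438, apex=7.428, x_land=96.505, impact vy=-12.188
  bounce: vy ← 0.54·12.188 = 6.582
Arc 3: start y=0.000, vy=6.582 → t=1.316, apex=2.166, x_land=115.170, impact vy=-6.582
  bounce: vy ← 0.54·6.582 = 3.554
Arc 4: start y=0.000, vy=3.554 → t=0.711, apex=0.632, x_land=125.249, impact vy=-3.554
  bounce: vy ← 0.54·3.554 = 1.919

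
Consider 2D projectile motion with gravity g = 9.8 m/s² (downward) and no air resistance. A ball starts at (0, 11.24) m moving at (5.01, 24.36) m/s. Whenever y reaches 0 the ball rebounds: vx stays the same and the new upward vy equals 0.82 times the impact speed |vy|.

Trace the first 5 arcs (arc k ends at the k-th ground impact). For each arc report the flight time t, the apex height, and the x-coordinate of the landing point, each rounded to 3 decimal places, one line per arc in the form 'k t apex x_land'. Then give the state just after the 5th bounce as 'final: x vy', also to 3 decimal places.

1 5.396 41.516 27.036
2 4.774 27.915 50.953
3 3.914 18.770 70.564
4 3.210 12.621 86.645
5 2.632 8.486 99.832
final: 99.832 10.576

Arc 1: start y=11.240, vy=24.360 → t=5.396, apex=41.516, x_land=27.036, impact vy=-28.526
  bounce: vy ← 0.82·28.526 = 23.391
Arc 2: start y=0.000, vy=23.391 → t=4.774, apex=27.915, x_land=50.953, impact vy=-23.391
  bounce: vy ← 0.82·23.391 = 19.181
Arc 3: start y=0.000, vy=19.181 → t=3.914, apex=18.770, x_land=70.564, impact vy=-19.181
  bounce: vy ← 0.82·19.181 = 15.728
Arc 4: start y=0.000, vy=15.728 → t=3.210, apex=12.621, x_land=86.645, impact vy=-15.728
  bounce: vy ← 0.82·15.728 = 12.897
Arc 5: start y=0.000, vy=12.897 → t=2.632, apex=8.486, x_land=99.832, impact vy=-12.897
  bounce: vy ← 0.82·12.897 = 10.576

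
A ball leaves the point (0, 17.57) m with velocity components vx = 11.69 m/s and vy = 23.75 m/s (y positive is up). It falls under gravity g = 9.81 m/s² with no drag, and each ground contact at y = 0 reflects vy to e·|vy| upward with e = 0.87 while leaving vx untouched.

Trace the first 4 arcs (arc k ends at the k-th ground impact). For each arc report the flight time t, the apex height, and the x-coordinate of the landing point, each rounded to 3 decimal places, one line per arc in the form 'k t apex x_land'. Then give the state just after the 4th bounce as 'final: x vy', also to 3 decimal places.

1 5.494 46.319 64.225
2 5.347 35.059 126.731
3 4.652 26.536 181.112
4 4.047 20.085 228.423
final: 228.423 17.271

Arc 1: start y=17.570, vy=23.750 → t=5.494, apex=46.319, x_land=64.225, impact vy=-30.146
  bounce: vy ← 0.87·30.146 = 26.227
Arc 2: start y=0.000, vy=26.227 → t=5.347, apex=35.059, x_land=126.731, impact vy=-26.227
  bounce: vy ← 0.87·26.227 = 22.818
Arc 3: start y=0.000, vy=22.818 → t=4.652, apex=26.536, x_land=181.112, impact vy=-22.818
  bounce: vy ← 0.87·22.818 = 19.851
Arc 4: start y=0.000, vy=19.851 → t=4.047, apex=20.085, x_land=228.423, impact vy=-19.851
  bounce: vy ← 0.87·19.851 = 17.271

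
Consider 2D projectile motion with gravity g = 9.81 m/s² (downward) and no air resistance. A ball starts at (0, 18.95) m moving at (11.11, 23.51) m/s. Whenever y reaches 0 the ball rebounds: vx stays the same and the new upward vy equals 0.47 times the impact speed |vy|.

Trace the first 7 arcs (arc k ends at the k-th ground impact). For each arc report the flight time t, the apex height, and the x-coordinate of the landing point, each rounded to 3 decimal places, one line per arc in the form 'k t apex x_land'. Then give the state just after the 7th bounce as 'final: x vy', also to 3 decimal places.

1 5.496 47.121 61.061
2 2.914 10.409 93.430
3 1.369 2.299 108.643
4 0.644 0.508 115.794
5 0.302 0.112 119.154
6 0.142 0.025 120.734
7 0.067 0.005 121.476
final: 121.476 0.154

Arc 1: start y=18.950, vy=23.510 → t=5.496, apex=47.121, x_land=61.061, impact vy=-30.406
  bounce: vy ← 0.47·30.406 = 14.291
Arc 2: start y=0.000, vy=14.291 → t=2.914, apex=10.409, x_land=93.430, impact vy=-14.291
  bounce: vy ← 0.47·14.291 = 6.717
Arc 3: start y=0.000, vy=6.717 → t=1.369, apex=2.299, x_land=108.643, impact vy=-6.717
  bounce: vy ← 0.47·6.717 = 3.157
Arc 4: start y=0.000, vy=3.157 → t=0.644, apex=0.508, x_land=115.794, impact vy=-3.157
  bounce: vy ← 0.47·3.157 = 1.484
Arc 5: start y=0.000, vy=1.484 → t=0.302, apex=0.112, x_land=119.154, impact vy=-1.484
  bounce: vy ← 0.47·1.484 = 0.697
Arc 6: start y=0.000, vy=0.697 → t=0.142, apex=0.025, x_land=120.734, impact vy=-0.697
  bounce: vy ← 0.47·0.697 = 0.328
Arc 7: start y=0.000, vy=0.328 → t=0.067, apex=0.005, x_land=121.476, impact vy=-0.328
  bounce: vy ← 0.47·0.328 = 0.154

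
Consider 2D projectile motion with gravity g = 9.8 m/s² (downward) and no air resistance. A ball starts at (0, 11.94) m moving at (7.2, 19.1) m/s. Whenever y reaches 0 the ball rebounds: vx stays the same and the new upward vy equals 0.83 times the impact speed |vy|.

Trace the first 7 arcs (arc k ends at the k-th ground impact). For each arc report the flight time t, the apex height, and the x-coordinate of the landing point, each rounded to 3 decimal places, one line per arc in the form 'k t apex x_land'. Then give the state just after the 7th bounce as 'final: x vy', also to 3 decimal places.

1 4.446 30.553 32.011
2 4.145 21.048 61.856
3 3.440 14.500 86.627
4 2.856 9.989 107.187
5 2.370 6.881 124.252
6 1.967 4.741 138.416
7 1.633 3.266 150.172
final: 150.172 6.640

Arc 1: start y=11.940, vy=19.100 → t=4.446, apex=30.553, x_land=32.011, impact vy=-24.471
  bounce: vy ← 0.83·24.471 = 20.311
Arc 2: start y=0.000, vy=20.311 → t=4.145, apex=21.048, x_land=61.856, impact vy=-20.311
  bounce: vy ← 0.83·20.311 = 16.858
Arc 3: start y=0.000, vy=16.858 → t=3.440, apex=14.500, x_land=86.627, impact vy=-16.858
  bounce: vy ← 0.83·16.858 = 13.992
Arc 4: start y=0.000, vy=13.992 → t=2.856, apex=9.989, x_land=107.187, impact vy=-13.992
  bounce: vy ← 0.83·13.992 = 11.614
Arc 5: start y=0.000, vy=11.614 → t=2.370, apex=6.881, x_land=124.252, impact vy=-11.614
  bounce: vy ← 0.83·11.614 = 9.639
Arc 6: start y=0.000, vy=9.639 → t=1.967, apex=4.741, x_land=138.416, impact vy=-9.639
  bounce: vy ← 0.83·9.639 = 8.001
Arc 7: start y=0.000, vy=8.001 → t=1.633, apex=3.266, x_land=150.172, impact vy=-8.001
  bounce: vy ← 0.83·8.001 = 6.640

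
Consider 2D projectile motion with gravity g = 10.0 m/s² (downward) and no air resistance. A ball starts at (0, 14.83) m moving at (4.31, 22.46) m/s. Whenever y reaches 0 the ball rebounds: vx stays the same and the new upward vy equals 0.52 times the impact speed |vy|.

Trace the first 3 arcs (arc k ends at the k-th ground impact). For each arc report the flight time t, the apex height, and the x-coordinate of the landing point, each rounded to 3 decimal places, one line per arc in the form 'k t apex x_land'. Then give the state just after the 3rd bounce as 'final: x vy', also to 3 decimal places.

1 5.076 40.053 21.879
2 2.943 10.830 34.565
3 1.531 2.928 41.162
final: 41.162 3.980

Arc 1: start y=14.830, vy=22.460 → t=5.076, apex=40.053, x_land=21.879, impact vy=-28.303
  bounce: vy ← 0.52·28.303 = 14.717
Arc 2: start y=0.000, vy=14.717 → t=2.943, apex=10.830, x_land=34.565, impact vy=-14.717
  bounce: vy ← 0.52·14.717 = 7.653
Arc 3: start y=0.000, vy=7.653 → t=1.531, apex=2.928, x_land=41.162, impact vy=-7.653
  bounce: vy ← 0.52·7.653 = 3.980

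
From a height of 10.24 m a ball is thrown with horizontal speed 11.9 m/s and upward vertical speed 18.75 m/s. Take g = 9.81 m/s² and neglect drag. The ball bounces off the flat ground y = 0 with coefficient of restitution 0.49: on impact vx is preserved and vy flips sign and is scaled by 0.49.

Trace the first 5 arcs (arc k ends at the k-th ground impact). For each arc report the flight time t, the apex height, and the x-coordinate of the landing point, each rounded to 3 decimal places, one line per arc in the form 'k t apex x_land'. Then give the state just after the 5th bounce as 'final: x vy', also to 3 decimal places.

1 4.307 28.159 51.257
2 2.348 6.761 79.199
3 1.151 1.623 92.891
4 0.564 0.390 99.600
5 0.276 0.094 102.887
final: 102.887 0.664

Arc 1: start y=10.240, vy=18.750 → t=4.307, apex=28.159, x_land=51.257, impact vy=-23.505
  bounce: vy ← 0.49·23.505 = 11.517
Arc 2: start y=0.000, vy=11.517 → t=2.348, apex=6.761, x_land=79.199, impact vy=-11.517
  bounce: vy ← 0.49·11.517 = 5.643
Arc 3: start y=0.000, vy=5.643 → t=1.151, apex=1.623, x_land=92.891, impact vy=-5.643
  bounce: vy ← 0.49·5.643 = 2.765
Arc 4: start y=0.000, vy=2.765 → t=0.564, apex=0.390, x_land=99.600, impact vy=-2.765
  bounce: vy ← 0.49·2.765 = 1.355
Arc 5: start y=0.000, vy=1.355 → t=0.276, apex=0.094, x_land=102.887, impact vy=-1.355
  bounce: vy ← 0.49·1.355 = 0.664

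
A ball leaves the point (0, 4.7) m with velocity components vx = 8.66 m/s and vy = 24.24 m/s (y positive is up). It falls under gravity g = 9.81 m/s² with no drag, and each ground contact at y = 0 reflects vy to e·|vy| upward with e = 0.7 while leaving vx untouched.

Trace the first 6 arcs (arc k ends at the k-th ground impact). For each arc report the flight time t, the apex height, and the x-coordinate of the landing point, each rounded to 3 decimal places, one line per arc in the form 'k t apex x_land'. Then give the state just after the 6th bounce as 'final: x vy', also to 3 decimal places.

1 5.129 34.648 44.415
2 3.721 16.977 76.638
3 2.605 8.319 99.194
4 1.823 4.076 114.983
5 1.276 1.997 126.035
6 0.893 0.979 133.772
final: 133.772 3.067

Arc 1: start y=4.700, vy=24.240 → t=5.129, apex=34.648, x_land=44.415, impact vy=-26.073
  bounce: vy ← 0.7·26.073 = 18.251
Arc 2: start y=0.000, vy=18.251 → t=3.721, apex=16.977, x_land=76.638, impact vy=-18.251
  bounce: vy ← 0.7·18.251 = 12.776
Arc 3: start y=0.000, vy=12.776 → t=2.605, apex=8.319, x_land=99.194, impact vy=-12.776
  bounce: vy ← 0.7·12.776 = 8.943
Arc 4: start y=0.000, vy=8.943 → t=1.823, apex=4.076, x_land=114.983, impact vy=-8.943
  bounce: vy ← 0.7·8.943 = 6.260
Arc 5: start y=0.000, vy=6.260 → t=1.276, apex=1.997, x_land=126.035, impact vy=-6.260
  bounce: vy ← 0.7·6.260 = 4.382
Arc 6: start y=0.000, vy=4.382 → t=0.893, apex=0.979, x_land=133.772, impact vy=-4.382
  bounce: vy ← 0.7·4.382 = 3.067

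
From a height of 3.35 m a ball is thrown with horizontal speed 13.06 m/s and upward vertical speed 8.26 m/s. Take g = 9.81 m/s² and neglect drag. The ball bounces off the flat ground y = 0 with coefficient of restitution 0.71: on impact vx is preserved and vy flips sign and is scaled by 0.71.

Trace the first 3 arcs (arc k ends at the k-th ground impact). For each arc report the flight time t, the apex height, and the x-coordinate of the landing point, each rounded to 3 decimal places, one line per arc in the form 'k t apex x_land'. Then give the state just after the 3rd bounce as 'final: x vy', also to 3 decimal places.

1 2.022 6.827 26.405
2 1.675 3.442 48.284
3 1.189 1.735 63.819
final: 63.819 4.142

Arc 1: start y=3.350, vy=8.260 → t=2.022, apex=6.827, x_land=26.405, impact vy=-11.574
  bounce: vy ← 0.71·11.574 = 8.217
Arc 2: start y=0.000, vy=8.217 → t=1.675, apex=3.442, x_land=48.284, impact vy=-8.217
  bounce: vy ← 0.71·8.217 = 5.834
Arc 3: start y=0.000, vy=5.834 → t=1.189, apex=1.735, x_land=63.819, impact vy=-5.834
  bounce: vy ← 0.71·5.834 = 4.142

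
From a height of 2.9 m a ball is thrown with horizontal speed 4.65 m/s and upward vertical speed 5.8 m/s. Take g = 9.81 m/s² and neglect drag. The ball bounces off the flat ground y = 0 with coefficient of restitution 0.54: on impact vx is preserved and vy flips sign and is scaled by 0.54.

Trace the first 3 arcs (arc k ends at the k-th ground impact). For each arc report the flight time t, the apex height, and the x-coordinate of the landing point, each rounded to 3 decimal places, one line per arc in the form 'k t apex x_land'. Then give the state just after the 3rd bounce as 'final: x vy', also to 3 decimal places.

1 1.561 4.615 7.259
2 1.048 1.346 12.131
3 0.566 0.392 14.761
final: 14.761 1.498

Arc 1: start y=2.900, vy=5.800 → t=1.561, apex=4.615, x_land=7.259, impact vy=-9.515
  bounce: vy ← 0.54·9.515 = 5.138
Arc 2: start y=0.000, vy=5.138 → t=1.048, apex=1.346, x_land=12.131, impact vy=-5.138
  bounce: vy ← 0.54·5.138 = 2.775
Arc 3: start y=0.000, vy=2.775 → t=0.566, apex=0.392, x_land=14.761, impact vy=-2.775
  bounce: vy ← 0.54·2.775 = 1.498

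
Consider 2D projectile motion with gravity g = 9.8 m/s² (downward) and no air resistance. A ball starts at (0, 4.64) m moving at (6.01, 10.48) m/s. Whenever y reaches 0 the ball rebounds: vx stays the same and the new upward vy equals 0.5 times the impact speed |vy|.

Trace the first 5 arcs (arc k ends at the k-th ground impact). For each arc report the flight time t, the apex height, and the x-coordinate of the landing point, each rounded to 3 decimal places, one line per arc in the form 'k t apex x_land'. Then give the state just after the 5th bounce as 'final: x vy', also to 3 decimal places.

Arc 1: start y=4.640, vy=10.480 → t=2.515, apex=10.244, x_land=15.117, impact vy=-14.169
  bounce: vy ← 0.5·14.169 = 7.085
Arc 2: start y=0.000, vy=7.085 → t=1.446, apex=2.561, x_land=23.806, impact vy=-7.085
  bounce: vy ← 0.5·7.085 = 3.542
Arc 3: start y=0.000, vy=3.542 → t=0.723, apex=0.640, x_land=28.151, impact vy=-3.542
  bounce: vy ← 0.5·3.542 = 1.771
Arc 4: start y=0.000, vy=1.771 → t=0.361, apex=0.160, x_land=30.324, impact vy=-1.771
  bounce: vy ← 0.5·1.771 = 0.886
Arc 5: start y=0.000, vy=0.886 → t=0.181, apex=0.040, x_land=31.410, impact vy=-0.886
  bounce: vy ← 0.5·0.886 = 0.443

1 2.515 10.244 15.117
2 1.446 2.561 23.806
3 0.723 0.640 28.151
4 0.361 0.160 30.324
5 0.181 0.040 31.410
final: 31.410 0.443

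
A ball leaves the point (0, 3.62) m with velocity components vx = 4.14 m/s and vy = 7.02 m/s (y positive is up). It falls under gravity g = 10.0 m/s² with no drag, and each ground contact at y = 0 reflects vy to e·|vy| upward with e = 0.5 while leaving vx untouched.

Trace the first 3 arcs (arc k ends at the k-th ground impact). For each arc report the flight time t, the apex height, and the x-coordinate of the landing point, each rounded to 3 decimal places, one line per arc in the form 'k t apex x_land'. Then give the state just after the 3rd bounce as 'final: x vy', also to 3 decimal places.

Arc 1: start y=3.620, vy=7.020 → t=1.805, apex=6.084, x_land=7.473, impact vy=-11.031
  bounce: vy ← 0.5·11.031 = 5.515
Arc 2: start y=0.000, vy=5.515 → t=1.103, apex=1.521, x_land=12.040, impact vy=-5.515
  bounce: vy ← 0.5·5.515 = 2.758
Arc 3: start y=0.000, vy=2.758 → t=0.552, apex=0.380, x_land=14.323, impact vy=-2.758
  bounce: vy ← 0.5·2.758 = 1.379

1 1.805 6.084 7.473
2 1.103 1.521 12.040
3 0.552 0.380 14.323
final: 14.323 1.379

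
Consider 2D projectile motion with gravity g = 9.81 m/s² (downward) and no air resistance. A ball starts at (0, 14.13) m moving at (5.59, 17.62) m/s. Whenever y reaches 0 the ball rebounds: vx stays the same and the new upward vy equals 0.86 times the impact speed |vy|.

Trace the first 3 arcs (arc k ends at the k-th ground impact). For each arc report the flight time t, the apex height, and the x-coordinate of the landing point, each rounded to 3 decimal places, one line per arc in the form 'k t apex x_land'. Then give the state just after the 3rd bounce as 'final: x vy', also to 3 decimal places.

Arc 1: start y=14.130, vy=17.620 → t=4.267, apex=29.954, x_land=23.854, impact vy=-24.242
  bounce: vy ← 0.86·24.242 = 20.848
Arc 2: start y=0.000, vy=20.848 → t=4.250, apex=22.154, x_land=47.614, impact vy=-20.848
  bounce: vy ← 0.86·20.848 = 17.930
Arc 3: start y=0.000, vy=17.930 → t=3.655, apex=16.385, x_land=68.048, impact vy=-17.930
  bounce: vy ← 0.86·17.930 = 15.420

1 4.267 29.954 23.854
2 4.250 22.154 47.614
3 3.655 16.385 68.048
final: 68.048 15.420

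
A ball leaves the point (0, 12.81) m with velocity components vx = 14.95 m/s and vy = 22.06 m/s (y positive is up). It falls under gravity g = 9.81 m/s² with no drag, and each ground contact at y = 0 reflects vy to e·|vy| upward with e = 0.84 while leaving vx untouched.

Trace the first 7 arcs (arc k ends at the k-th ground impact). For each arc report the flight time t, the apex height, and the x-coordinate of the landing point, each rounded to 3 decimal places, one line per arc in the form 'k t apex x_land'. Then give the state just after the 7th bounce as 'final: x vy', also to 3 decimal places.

Arc 1: start y=12.810, vy=22.060 → t=5.018, apex=37.613, x_land=75.018, impact vy=-27.166
  bounce: vy ← 0.84·27.166 = 22.819
Arc 2: start y=0.000, vy=22.819 → t=4.652, apex=26.540, x_land=144.569, impact vy=-22.819
  bounce: vy ← 0.84·22.819 = 19.168
Arc 3: start y=0.000, vy=19.168 → t=3.908, apex=18.727, x_land=202.991, impact vy=-19.168
  bounce: vy ← 0.84·19.168 = 16.101
Arc 4: start y=0.000, vy=16.101 → t=3.283, apex=13.214, x_land=252.066, impact vy=-16.101
  bounce: vy ← 0.84·16.101 = 13.525
Arc 5: start y=0.000, vy=13.525 → t=2.757, apex=9.323, x_land=293.290, impact vy=-13.525
  bounce: vy ← 0.84·13.525 = 11.361
Arc 6: start y=0.000, vy=11.361 → t=2.316, apex=6.579, x_land=327.917, impact vy=-11.361
  bounce: vy ← 0.84·11.361 = 9.543
Arc 7: start y=0.000, vy=9.543 → t=1.946, apex=4.642, x_land=357.004, impact vy=-9.543
  bounce: vy ← 0.84·9.543 = 8.016

1 5.018 37.613 75.018
2 4.652 26.540 144.569
3 3.908 18.727 202.991
4 3.283 13.214 252.066
5 2.757 9.323 293.290
6 2.316 6.579 327.917
7 1.946 4.642 357.004
final: 357.004 8.016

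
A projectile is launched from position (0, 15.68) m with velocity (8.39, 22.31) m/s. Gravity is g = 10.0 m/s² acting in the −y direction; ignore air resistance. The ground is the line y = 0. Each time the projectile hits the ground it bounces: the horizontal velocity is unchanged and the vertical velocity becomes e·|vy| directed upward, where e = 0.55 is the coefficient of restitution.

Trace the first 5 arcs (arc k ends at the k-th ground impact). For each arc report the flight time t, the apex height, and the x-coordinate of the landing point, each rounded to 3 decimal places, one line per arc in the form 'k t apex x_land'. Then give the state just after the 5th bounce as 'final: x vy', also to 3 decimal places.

1 5.079 40.567 42.616
2 3.133 12.271 68.904
3 1.723 3.712 83.362
4 0.948 1.123 91.314
5 0.521 0.340 95.688
final: 95.688 1.434

Arc 1: start y=15.680, vy=22.310 → t=5.079, apex=40.567, x_land=42.616, impact vy=-28.484
  bounce: vy ← 0.55·28.484 = 15.666
Arc 2: start y=0.000, vy=15.666 → t=3.133, apex=12.271, x_land=68.904, impact vy=-15.666
  bounce: vy ← 0.55·15.666 = 8.616
Arc 3: start y=0.000, vy=8.616 → t=1.723, apex=3.712, x_land=83.362, impact vy=-8.616
  bounce: vy ← 0.55·8.616 = 4.739
Arc 4: start y=0.000, vy=4.739 → t=0.948, apex=1.123, x_land=91.314, impact vy=-4.739
  bounce: vy ← 0.55·4.739 = 2.606
Arc 5: start y=0.000, vy=2.606 → t=0.521, apex=0.340, x_land=95.688, impact vy=-2.606
  bounce: vy ← 0.55·2.606 = 1.434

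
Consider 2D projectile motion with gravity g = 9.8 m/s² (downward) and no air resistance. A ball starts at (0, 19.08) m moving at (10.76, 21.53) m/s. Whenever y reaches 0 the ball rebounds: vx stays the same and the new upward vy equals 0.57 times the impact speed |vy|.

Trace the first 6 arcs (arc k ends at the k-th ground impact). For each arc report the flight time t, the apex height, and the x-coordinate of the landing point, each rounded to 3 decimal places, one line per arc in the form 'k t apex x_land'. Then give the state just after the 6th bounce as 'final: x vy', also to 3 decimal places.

1 5.150 42.730 55.414
2 3.366 13.883 91.637
3 1.919 4.511 112.284
4 1.094 1.465 124.053
5 0.623 0.476 130.761
6 0.355 0.155 134.585
final: 134.585 0.993

Arc 1: start y=19.080, vy=21.530 → t=5.150, apex=42.730, x_land=55.414, impact vy=-28.940
  bounce: vy ← 0.57·28.940 = 16.496
Arc 2: start y=0.000, vy=16.496 → t=3.366, apex=13.883, x_land=91.637, impact vy=-16.496
  bounce: vy ← 0.57·16.496 = 9.403
Arc 3: start y=0.000, vy=9.403 → t=1.919, apex=4.511, x_land=112.284, impact vy=-9.403
  bounce: vy ← 0.57·9.403 = 5.359
Arc 4: start y=0.000, vy=5.359 → t=1.094, apex=1.465, x_land=124.053, impact vy=-5.359
  bounce: vy ← 0.57·5.359 = 3.055
Arc 5: start y=0.000, vy=3.055 → t=0.623, apex=0.476, x_land=130.761, impact vy=-3.055
  bounce: vy ← 0.57·3.055 = 1.741
Arc 6: start y=0.000, vy=1.741 → t=0.355, apex=0.155, x_land=134.585, impact vy=-1.741
  bounce: vy ← 0.57·1.741 = 0.993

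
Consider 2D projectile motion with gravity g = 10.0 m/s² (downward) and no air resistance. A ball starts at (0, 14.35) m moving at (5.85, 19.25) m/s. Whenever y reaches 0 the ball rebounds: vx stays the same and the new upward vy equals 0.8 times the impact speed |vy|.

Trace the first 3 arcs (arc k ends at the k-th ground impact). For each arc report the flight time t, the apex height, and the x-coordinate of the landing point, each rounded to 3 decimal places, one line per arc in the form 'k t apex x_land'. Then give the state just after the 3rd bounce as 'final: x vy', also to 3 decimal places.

Arc 1: start y=14.350, vy=19.250 → t=4.489, apex=32.878, x_land=26.262, impact vy=-25.643
  bounce: vy ← 0.8·25.643 = 20.514
Arc 2: start y=0.000, vy=20.514 → t=4.103, apex=21.042, x_land=50.264, impact vy=-20.514
  bounce: vy ← 0.8·20.514 = 16.412
Arc 3: start y=0.000, vy=16.412 → t=3.282, apex=13.467, x_land=69.466, impact vy=-16.412
  bounce: vy ← 0.8·16.412 = 13.129

1 4.489 32.878 26.262
2 4.103 21.042 50.264
3 3.282 13.467 69.466
final: 69.466 13.129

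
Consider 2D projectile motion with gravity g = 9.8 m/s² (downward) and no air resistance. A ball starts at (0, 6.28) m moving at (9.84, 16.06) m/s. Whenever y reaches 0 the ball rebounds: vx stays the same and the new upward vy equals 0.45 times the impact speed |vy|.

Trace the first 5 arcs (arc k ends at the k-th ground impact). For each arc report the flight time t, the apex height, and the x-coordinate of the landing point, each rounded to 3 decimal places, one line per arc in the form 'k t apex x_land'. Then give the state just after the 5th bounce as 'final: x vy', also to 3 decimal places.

Arc 1: start y=6.280, vy=16.060 → t=3.631, apex=19.439, x_land=35.725, impact vy=-19.520
  bounce: vy ← 0.45·19.520 = 8.784
Arc 2: start y=0.000, vy=8.784 → t=1.793, apex=3.936, x_land=53.364, impact vy=-8.784
  bounce: vy ← 0.45·8.784 = 3.953
Arc 3: start y=0.000, vy=3.953 → t=0.807, apex=0.797, x_land=61.302, impact vy=-3.953
  bounce: vy ← 0.45·3.953 = 1.779
Arc 4: start y=0.000, vy=1.779 → t=0.363, apex=0.161, x_land=64.874, impact vy=-1.779
  bounce: vy ← 0.45·1.779 = 0.800
Arc 5: start y=0.000, vy=0.800 → t=0.163, apex=0.033, x_land=66.481, impact vy=-0.800
  bounce: vy ← 0.45·0.800 = 0.360

1 3.631 19.439 35.725
2 1.793 3.936 53.364
3 0.807 0.797 61.302
4 0.363 0.161 64.874
5 0.163 0.033 66.481
final: 66.481 0.360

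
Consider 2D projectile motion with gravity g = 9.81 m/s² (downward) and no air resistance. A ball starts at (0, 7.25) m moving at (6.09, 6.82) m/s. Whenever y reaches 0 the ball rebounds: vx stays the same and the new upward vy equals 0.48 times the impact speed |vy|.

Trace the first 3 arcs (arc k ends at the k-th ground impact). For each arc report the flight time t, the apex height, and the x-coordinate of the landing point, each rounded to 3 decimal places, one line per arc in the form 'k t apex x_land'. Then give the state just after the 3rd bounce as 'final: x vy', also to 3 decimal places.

1 2.096 9.621 12.763
2 1.344 2.217 20.951
3 0.645 0.511 24.881
final: 24.881 1.519

Arc 1: start y=7.250, vy=6.820 → t=2.096, apex=9.621, x_land=12.763, impact vy=-13.739
  bounce: vy ← 0.48·13.739 = 6.595
Arc 2: start y=0.000, vy=6.595 → t=1.344, apex=2.217, x_land=20.951, impact vy=-6.595
  bounce: vy ← 0.48·6.595 = 3.165
Arc 3: start y=0.000, vy=3.165 → t=0.645, apex=0.511, x_land=24.881, impact vy=-3.165
  bounce: vy ← 0.48·3.165 = 1.519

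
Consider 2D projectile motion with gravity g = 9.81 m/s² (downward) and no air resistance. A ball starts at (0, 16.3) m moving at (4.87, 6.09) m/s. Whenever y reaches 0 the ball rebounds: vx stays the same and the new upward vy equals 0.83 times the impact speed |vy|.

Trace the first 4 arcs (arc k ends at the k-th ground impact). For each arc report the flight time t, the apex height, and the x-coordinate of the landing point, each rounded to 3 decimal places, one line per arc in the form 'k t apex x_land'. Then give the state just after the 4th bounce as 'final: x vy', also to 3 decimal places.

1 2.547 18.190 12.402
2 3.197 12.531 27.970
3 2.653 8.633 40.891
4 2.202 5.947 51.616
final: 51.616 8.966

Arc 1: start y=16.300, vy=6.090 → t=2.547, apex=18.190, x_land=12.402, impact vy=-18.892
  bounce: vy ← 0.83·18.892 = 15.680
Arc 2: start y=0.000, vy=15.680 → t=3.197, apex=12.531, x_land=27.970, impact vy=-15.680
  bounce: vy ← 0.83·15.680 = 13.014
Arc 3: start y=0.000, vy=13.014 → t=2.653, apex=8.633, x_land=40.891, impact vy=-13.014
  bounce: vy ← 0.83·13.014 = 10.802
Arc 4: start y=0.000, vy=10.802 → t=2.202, apex=5.947, x_land=51.616, impact vy=-10.802
  bounce: vy ← 0.83·10.802 = 8.966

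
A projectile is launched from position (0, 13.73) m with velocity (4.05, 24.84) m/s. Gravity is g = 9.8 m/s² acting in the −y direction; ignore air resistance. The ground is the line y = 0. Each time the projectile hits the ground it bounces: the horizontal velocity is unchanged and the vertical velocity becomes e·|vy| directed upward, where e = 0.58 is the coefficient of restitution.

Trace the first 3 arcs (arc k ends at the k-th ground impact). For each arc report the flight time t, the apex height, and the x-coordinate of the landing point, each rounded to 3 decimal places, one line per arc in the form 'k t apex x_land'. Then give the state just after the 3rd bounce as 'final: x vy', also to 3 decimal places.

Arc 1: start y=13.730, vy=24.840 → t=5.572, apex=45.211, x_land=22.568, impact vy=-29.768
  bounce: vy ← 0.58·29.768 = 17.265
Arc 2: start y=0.000, vy=17.265 → t=3.524, apex=15.209, x_land=36.838, impact vy=-17.265
  bounce: vy ← 0.58·17.265 = 10.014
Arc 3: start y=0.000, vy=10.014 → t=2.044, apex=5.116, x_land=45.115, impact vy=-10.014
  bounce: vy ← 0.58·10.014 = 5.808

1 5.572 45.211 22.568
2 3.524 15.209 36.838
3 2.044 5.116 45.115
final: 45.115 5.808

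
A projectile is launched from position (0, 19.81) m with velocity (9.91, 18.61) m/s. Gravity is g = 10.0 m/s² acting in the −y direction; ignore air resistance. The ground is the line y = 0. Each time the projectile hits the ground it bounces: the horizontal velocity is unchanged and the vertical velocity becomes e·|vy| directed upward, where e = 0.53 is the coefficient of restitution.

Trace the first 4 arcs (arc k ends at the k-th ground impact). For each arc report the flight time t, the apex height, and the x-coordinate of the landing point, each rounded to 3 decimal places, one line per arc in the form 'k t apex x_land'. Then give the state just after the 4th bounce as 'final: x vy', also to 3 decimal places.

Arc 1: start y=19.810, vy=18.610 → t=4.586, apex=37.127, x_land=45.447, impact vy=-27.249
  bounce: vy ← 0.53·27.249 = 14.442
Arc 2: start y=0.000, vy=14.442 → t=2.888, apex=10.429, x_land=74.071, impact vy=-14.442
  bounce: vy ← 0.53·14.442 = 7.654
Arc 3: start y=0.000, vy=7.654 → t=1.531, apex=2.929, x_land=89.242, impact vy=-7.654
  bounce: vy ← 0.53·7.654 = 4.057
Arc 4: start y=0.000, vy=4.057 → t=0.811, apex=0.823, x_land=97.283, impact vy=-4.057
  bounce: vy ← 0.53·4.057 = 2.150

1 4.586 37.127 45.447
2 2.888 10.429 74.071
3 1.531 2.929 89.242
4 0.811 0.823 97.283
final: 97.283 2.150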